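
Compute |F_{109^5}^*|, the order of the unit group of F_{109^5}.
|F_{109^5}^*| = 15386239548

F_{109^5} has 109^5 = 15386239549 elements; its multiplicative group consists of all nonzero elements, so |F_{109^5}^*| = 15386239549 - 1 = 15386239548. (It is cyclic since any finite subgroup of the multiplicative group of a field is cyclic.)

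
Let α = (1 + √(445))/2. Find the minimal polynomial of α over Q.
m_α(x) = x^2 - x - 111

From 2α - 1 = √(445), squaring gives (2α - 1)^2 = 445, i.e. 4α^2 - 4α + 1 = 445, so α^2 - α + (1 - 445)/4 = 0. Since 445 ≡ 1 (mod 4), (1 - 445)/4 = -111 ∈ Z. The polynomial x^2 - x - 111 has discriminant 1 - 4·(-111) = 445, which is not a perfect square in Q (d = 445 is squarefree and ≠ 1), so x^2 - x - 111 is irreducible over Q. It is the minimal polynomial of α.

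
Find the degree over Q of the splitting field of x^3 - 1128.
[K : Q] = 6

The roots of x^3 - 1128 are ∛1128, ω∛1128, ω^2∛1128 where ω = e^(2πi/3) is a primitive cube root of unity, so K = Q(∛1128, ω). Now [Q(∛1128):Q] = 3 (since 1128 is not a perfect cube, x^3 - 1128 is irreducible) and [Q(ω):Q] = 2. Both 2 and 3 divide [K:Q], and [K:Q] ≤ 3·2 = 6, so [K:Q] = 6. (Equivalently: Q(∛1128) ⊂ R but ω ∉ R, so [K : Q(∛1128)] = 2.)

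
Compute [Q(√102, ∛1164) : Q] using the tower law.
[Q(√102, ∛1164) : Q] = 6

Let L = Q(√102, ∛1164). Since Q(√102) ⊂ L and [Q(√102):Q] = 2, the tower law gives 2 | [L:Q]. Likewise Q(∛1164) ⊂ L with [Q(∛1164):Q] = 3 (because 1164 is not a perfect cube), so 3 | [L:Q]. As gcd(2,3) = 1, [L:Q] is divisible by 6. Conversely L is generated over Q by √102 and ∛1164, so [L:Q] ≤ 2·3 = 6. Therefore [Q(√102, ∛1164) : Q] = 6.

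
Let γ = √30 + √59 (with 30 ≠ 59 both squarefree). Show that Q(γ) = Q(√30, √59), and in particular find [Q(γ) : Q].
[Q(γ) : Q] = 4 (equivalently, Q(γ) = Q(√30, √59))

Obviously Q(γ) ⊆ Q(√30, √59), and [Q(√30, √59):Q] = 4 (since 30, 59 are distinct squarefree integers > 1 with 1770 not a perfect square). To show equality we compute the minimal polynomial of γ. From γ = √30 + √59: γ^2 = 30 + 2√(1770) + 59 = 89 + 2√(1770), so γ^2 - 89 = 2√(1770); squaring, (γ^2 - 89)^2 = 4·1770, i.e. γ^4 - 178γ^2 + 7921 - 7080 = 0, i.e. γ^4 - 178γ^2 + 841 = 0. So γ is a root of x^4 - 178x^2 + 841. This polynomial is irreducible over Q: it has no rational root (each ±√30 ± √59 is irrational), and any factorization into two quadratics over Q would force √(1770) ∈ Q (pairing opposite roots) or √30, √59 ∈ Q (other pairings), all impossible. Hence [Q(γ):Q] = 4 = [Q(√30, √59):Q], so Q(γ) = Q(√30, √59).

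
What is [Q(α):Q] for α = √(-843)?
[Q(α):Q] = 2

[Q(α):Q] equals the degree of the minimal polynomial of α. Here α^2 = -843 and x^2 + 843 is irreducible (d = -843 is squarefree, ≠ 1, hence not a square), so deg(m_α) = 2. Thus [Q(α):Q] = 2.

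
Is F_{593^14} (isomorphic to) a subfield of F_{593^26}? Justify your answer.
No: F_{593^14} is not a subfield of F_{593^26}

F_{p^m} embeds in F_{p^n} iff m | n. Here 14 ∤ 26 (since 26 = 1·14 + 12 with remainder 12 ≠ 0), so F_{593^14} is not a subfield of F_{593^26}. Equivalently: if it were, the tower law would give 14 = [F_{593^14}:F_593] dividing [F_{593^26}:F_593] = 26, contradiction.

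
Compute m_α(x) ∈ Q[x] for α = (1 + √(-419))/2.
m_α(x) = x^2 - x + 105

From 2α - 1 = √(-419), squaring gives (2α - 1)^2 = -419, i.e. 4α^2 - 4α + 1 = -419, so α^2 - α + (1 + 419)/4 = 0. Since -419 ≡ 1 (mod 4), (1 + 419)/4 = 105 ∈ Z. The polynomial x^2 - x + 105 has discriminant 1 - 4·(105) = -419, which is not a perfect square in Q (d = -419 is squarefree and ≠ 1), so x^2 - x + 105 is irreducible over Q. It is the minimal polynomial of α.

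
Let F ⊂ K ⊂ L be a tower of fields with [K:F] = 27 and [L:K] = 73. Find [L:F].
[L:F] = 1971

The tower law says that for any tower of field extensions F ⊂ K ⊂ L with finite degrees, [L:F] = [L:K] · [K:F]. Here this gives [L:F] = 73 · 27 = 1971.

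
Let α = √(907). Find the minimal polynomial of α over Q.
m_α(x) = x^2 - 907

α satisfies α^2 - 907 = 0, so x^2 - 907 annihilates α. Since d = 907 is squarefree and ≠ 1, it is not a perfect square in Q, so x^2 - 907 has no rational root and is therefore irreducible over Q (a degree-2 polynomial over a field is irreducible iff it has no root). Hence m_α(x) = x^2 - 907.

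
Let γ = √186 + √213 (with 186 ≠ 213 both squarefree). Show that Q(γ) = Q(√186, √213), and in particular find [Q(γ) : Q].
[Q(γ) : Q] = 4 (equivalently, Q(γ) = Q(√186, √213))

Obviously Q(γ) ⊆ Q(√186, √213), and [Q(√186, √213):Q] = 4 (since 186, 213 are distinct squarefree integers > 1 with 39618 not a perfect square). To show equality we compute the minimal polynomial of γ. From γ = √186 + √213: γ^2 = 186 + 2√(39618) + 213 = 399 + 2√(39618), so γ^2 - 399 = 2√(39618); squaring, (γ^2 - 399)^2 = 4·39618, i.e. γ^4 - 798γ^2 + 159201 - 158472 = 0, i.e. γ^4 - 798γ^2 + 729 = 0. So γ is a root of x^4 - 798x^2 + 729. This polynomial is irreducible over Q: it has no rational root (each ±√186 ± √213 is irrational), and any factorization into two quadratics over Q would force √(39618) ∈ Q (pairing opposite roots) or √186, √213 ∈ Q (other pairings), all impossible. Hence [Q(γ):Q] = 4 = [Q(√186, √213):Q], so Q(γ) = Q(√186, √213).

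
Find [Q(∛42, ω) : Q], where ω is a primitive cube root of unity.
[Q(∛42, ω) : Q] = 6

[Q(∛42):Q] = 3 (min poly x^3 - 42, irreducible since 42 is not a perfect cube). [Q(ω):Q] = 2 (min poly x^2 + x + 1). Since Q(∛42) ⊂ R and ω ∉ R, we have ω ∉ Q(∛42), so x^2 + x + 1 remains irreducible over Q(∛42) and [Q(∛42, ω) : Q(∛42)] = 2. By the tower law, [Q(∛42, ω) : Q] = 3 · 2 = 6. (In fact Q(∛42, ω) is the splitting field of x^3 - 42 over Q.)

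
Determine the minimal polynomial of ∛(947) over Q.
m_α(x) = x^3 - 947

α satisfies α^3 = 947, so x^3 - 947 annihilates α. By the rational root test, a rational root p/q (in lowest terms) of x^3 - 947 would satisfy p^3 = 947 q^3, forcing q = 1 and p^3 = 947; but 947 is not a perfect cube, contradiction. A monic cubic over Q with no rational root is irreducible (any nontrivial factorization would include a linear factor). Hence x^3 - 947 is the minimal polynomial of α, and in particular [Q(α):Q] = 3.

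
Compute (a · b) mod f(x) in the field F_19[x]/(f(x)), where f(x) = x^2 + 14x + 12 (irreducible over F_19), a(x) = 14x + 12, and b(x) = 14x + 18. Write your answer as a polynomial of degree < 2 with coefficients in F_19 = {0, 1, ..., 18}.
a · b ≡ 13x + 11 (mod f(x))

Multiply in F_19[x]: a(x)·b(x) = (14x + 12)·(14x + 18) = 6x^2 + 2x + 7. This has degree ≥ 2, so divide by f(x) over F_19: 6x^2 + 2x + 7 = (6)·(x^2 + 14x + 12) + (13x + 11). Hence a·b ≡ 13x + 11 (mod f). (F_19[x]/(f) is a field with 19^2 = 361 elements since f is irreducible of degree 2.)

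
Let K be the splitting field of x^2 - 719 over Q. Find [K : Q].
[K : Q] = 2

f(x) = x^2 - 719 factors as (x - √719)(x + √719). The splitting field is K = Q(√719). Since 719 is squarefree and > 1, it is not a perfect square, so x^2 - 719 is irreducible over Q and [Q(√719) : Q] = 2. Hence [K : Q] = 2.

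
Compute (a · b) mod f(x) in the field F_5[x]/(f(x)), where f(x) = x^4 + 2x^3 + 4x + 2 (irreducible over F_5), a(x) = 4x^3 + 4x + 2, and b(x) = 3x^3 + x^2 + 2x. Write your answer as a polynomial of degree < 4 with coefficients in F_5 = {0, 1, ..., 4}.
a · b ≡ 2x^3 + x^2 + 4x (mod f(x))

Multiply in F_5[x]: a(x)·b(x) = (4x^3 + 4x + 2)·(3x^3 + x^2 + 2x) = 2x^6 + 4x^5 + 4x. This has degree ≥ 4, so divide by f(x) over F_5: 2x^6 + 4x^5 + 4x = (2x^2)·(x^4 + 2x^3 + 4x + 2) + (2x^3 + x^2 + 4x). Hence a·b ≡ 2x^3 + x^2 + 4x (mod f). (F_5[x]/(f) is a field with 5^4 = 625 elements since f is irreducible of degree 4.)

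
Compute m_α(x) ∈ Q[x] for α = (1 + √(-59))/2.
m_α(x) = x^2 - x + 15

From 2α - 1 = √(-59), squaring gives (2α - 1)^2 = -59, i.e. 4α^2 - 4α + 1 = -59, so α^2 - α + (1 + 59)/4 = 0. Since -59 ≡ 1 (mod 4), (1 + 59)/4 = 15 ∈ Z. The polynomial x^2 - x + 15 has discriminant 1 - 4·(15) = -59, which is not a perfect square in Q (d = -59 is squarefree and ≠ 1), so x^2 - x + 15 is irreducible over Q. It is the minimal polynomial of α.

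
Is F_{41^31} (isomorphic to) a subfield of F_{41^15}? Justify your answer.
No: F_{41^31} is not a subfield of F_{41^15}

F_{p^m} embeds in F_{p^n} iff m | n. Here 31 ∤ 15 (since 15 = 0·31 + 15 with remainder 15 ≠ 0), so F_{41^31} is not a subfield of F_{41^15}. Equivalently: if it were, the tower law would give 31 = [F_{41^31}:F_41] dividing [F_{41^15}:F_41] = 15, contradiction.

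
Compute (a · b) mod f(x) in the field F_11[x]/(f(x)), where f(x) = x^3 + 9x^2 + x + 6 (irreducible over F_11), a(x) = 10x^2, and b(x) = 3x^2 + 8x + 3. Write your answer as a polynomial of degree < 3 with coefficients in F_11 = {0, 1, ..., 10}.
a · b ≡ 5x^2 + 10x + 7 (mod f(x))

Multiply in F_11[x]: a(x)·b(x) = (10x^2)·(3x^2 + 8x + 3) = 8x^4 + 3x^3 + 8x^2. This has degree ≥ 3, so divide by f(x) over F_11: 8x^4 + 3x^3 + 8x^2 = (8x + 8)·(x^3 + 9x^2 + x + 6) + (5x^2 + 10x + 7). Hence a·b ≡ 5x^2 + 10x + 7 (mod f). (F_11[x]/(f) is a field with 11^3 = 1331 elements since f is irreducible of degree 3.)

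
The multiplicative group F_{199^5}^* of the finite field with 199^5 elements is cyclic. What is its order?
|F_{199^5}^*| = 312079600998

F_{199^5} has 199^5 = 312079600999 elements; its multiplicative group consists of all nonzero elements, so |F_{199^5}^*| = 312079600999 - 1 = 312079600998. (It is cyclic since any finite subgroup of the multiplicative group of a field is cyclic.)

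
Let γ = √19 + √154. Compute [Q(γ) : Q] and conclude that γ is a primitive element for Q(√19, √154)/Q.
[Q(γ) : Q] = 4 (equivalently, Q(γ) = Q(√19, √154))

Obviously Q(γ) ⊆ Q(√19, √154), and [Q(√19, √154):Q] = 4 (since 19, 154 are distinct squarefree integers > 1 with 2926 not a perfect square). To show equality we compute the minimal polynomial of γ. From γ = √19 + √154: γ^2 = 19 + 2√(2926) + 154 = 173 + 2√(2926), so γ^2 - 173 = 2√(2926); squaring, (γ^2 - 173)^2 = 4·2926, i.e. γ^4 - 346γ^2 + 29929 - 11704 = 0, i.e. γ^4 - 346γ^2 + 18225 = 0. So γ is a root of x^4 - 346x^2 + 18225. This polynomial is irreducible over Q: it has no rational root (each ±√19 ± √154 is irrational), and any factorization into two quadratics over Q would force √(2926) ∈ Q (pairing opposite roots) or √19, √154 ∈ Q (other pairings), all impossible. Hence [Q(γ):Q] = 4 = [Q(√19, √154):Q], so Q(γ) = Q(√19, √154).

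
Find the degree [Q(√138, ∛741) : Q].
[Q(√138, ∛741) : Q] = 6

Let L = Q(√138, ∛741). Since Q(√138) ⊂ L and [Q(√138):Q] = 2, the tower law gives 2 | [L:Q]. Likewise Q(∛741) ⊂ L with [Q(∛741):Q] = 3 (because 741 is not a perfect cube), so 3 | [L:Q]. As gcd(2,3) = 1, [L:Q] is divisible by 6. Conversely L is generated over Q by √138 and ∛741, so [L:Q] ≤ 2·3 = 6. Therefore [Q(√138, ∛741) : Q] = 6.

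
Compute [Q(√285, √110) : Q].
[Q(√285, √110) : Q] = 4

[Q(√285):Q] = 2 (min poly x^2 - 285, irreducible since 285 is squarefree > 1). For the top step, suppose √110 ∈ Q(√285), say √110 = c + d√285 with c, d ∈ Q. Squaring: 110 = c^2 + 285d^2 + 2cd√285. Since √285 ∉ Q this forces 2cd = 0. If d = 0 then √110 = c ∈ Q, contradicting 110 squarefree > 1. If c = 0 then 110 = 285d^2, so 285·110 = (285d)^2 is a perfect square in Q — but 285·110 = 31350 is not a perfect square (since 285 and 110 are distinct squarefree integers). Contradiction. Hence √110 ∉ Q(√285), so x^2 - 110 stays irreducible over Q(√285) and [Q(√285, √110) : Q(√285)] = 2. By the tower law, [Q(√285, √110) : Q] = 2 · 2 = 4.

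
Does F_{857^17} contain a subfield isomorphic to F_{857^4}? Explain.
No: F_{857^4} is not a subfield of F_{857^17}

F_{p^m} embeds in F_{p^n} iff m | n. Here 4 ∤ 17 (since 17 = 4·4 + 1 with remainder 1 ≠ 0), so F_{857^4} is not a subfield of F_{857^17}. Equivalently: if it were, the tower law would give 4 = [F_{857^4}:F_857] dividing [F_{857^17}:F_857] = 17, contradiction.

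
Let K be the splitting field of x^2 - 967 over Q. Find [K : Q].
[K : Q] = 2

f(x) = x^2 - 967 factors as (x - √967)(x + √967). The splitting field is K = Q(√967). Since 967 is squarefree and > 1, it is not a perfect square, so x^2 - 967 is irreducible over Q and [Q(√967) : Q] = 2. Hence [K : Q] = 2.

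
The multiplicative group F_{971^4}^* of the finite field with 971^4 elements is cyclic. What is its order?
|F_{971^4}^*| = 888949151280

F_{971^4} has 971^4 = 888949151281 elements; its multiplicative group consists of all nonzero elements, so |F_{971^4}^*| = 888949151281 - 1 = 888949151280. (It is cyclic since any finite subgroup of the multiplicative group of a field is cyclic.)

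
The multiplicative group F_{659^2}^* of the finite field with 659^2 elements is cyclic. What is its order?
|F_{659^2}^*| = 434280

F_{659^2} has 659^2 = 434281 elements; its multiplicative group consists of all nonzero elements, so |F_{659^2}^*| = 434281 - 1 = 434280. (It is cyclic since any finite subgroup of the multiplicative group of a field is cyclic.)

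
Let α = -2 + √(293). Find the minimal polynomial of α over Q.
m_α(x) = x^2 + 4x - 289

From α + 2 = √(293), squaring gives (α + 2)^2 = 293, i.e. α^2 + 4α + 4 = 293, so α^2 + 4α - 289 = 0. The discriminant of x^2 + 4x - 289 is (4)^2 - 4·(-289) = 16 + 1156 = 1172, and 4·(293) is not a perfect square in Q since 293 is squarefree and ≠ 1. Hence x^2 + 4x - 289 is irreducible over Q and is the minimal polynomial of α.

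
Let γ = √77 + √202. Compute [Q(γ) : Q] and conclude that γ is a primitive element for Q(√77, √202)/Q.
[Q(γ) : Q] = 4 (equivalently, Q(γ) = Q(√77, √202))

Obviously Q(γ) ⊆ Q(√77, √202), and [Q(√77, √202):Q] = 4 (since 77, 202 are distinct squarefree integers > 1 with 15554 not a perfect square). To show equality we compute the minimal polynomial of γ. From γ = √77 + √202: γ^2 = 77 + 2√(15554) + 202 = 279 + 2√(15554), so γ^2 - 279 = 2√(15554); squaring, (γ^2 - 279)^2 = 4·15554, i.e. γ^4 - 558γ^2 + 77841 - 62216 = 0, i.e. γ^4 - 558γ^2 + 15625 = 0. So γ is a root of x^4 - 558x^2 + 15625. This polynomial is irreducible over Q: it has no rational root (each ±√77 ± √202 is irrational), and any factorization into two quadratics over Q would force √(15554) ∈ Q (pairing opposite roots) or √77, √202 ∈ Q (other pairings), all impossible. Hence [Q(γ):Q] = 4 = [Q(√77, √202):Q], so Q(γ) = Q(√77, √202).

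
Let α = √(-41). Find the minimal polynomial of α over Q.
m_α(x) = x^2 + 41

α satisfies α^2 + 41 = 0, so x^2 + 41 annihilates α. Since d = -41 is squarefree and ≠ 1, it is not a perfect square in Q, so x^2 + 41 has no rational root and is therefore irreducible over Q (a degree-2 polynomial over a field is irreducible iff it has no root). Hence m_α(x) = x^2 + 41.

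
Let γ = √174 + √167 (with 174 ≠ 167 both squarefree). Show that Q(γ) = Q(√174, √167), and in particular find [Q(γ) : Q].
[Q(γ) : Q] = 4 (equivalently, Q(γ) = Q(√174, √167))

Obviously Q(γ) ⊆ Q(√174, √167), and [Q(√174, √167):Q] = 4 (since 174, 167 are distinct squarefree integers > 1 with 29058 not a perfect square). To show equality we compute the minimal polynomial of γ. From γ = √174 + √167: γ^2 = 174 + 2√(29058) + 167 = 341 + 2√(29058), so γ^2 - 341 = 2√(29058); squaring, (γ^2 - 341)^2 = 4·29058, i.e. γ^4 - 682γ^2 + 116281 - 116232 = 0, i.e. γ^4 - 682γ^2 + 49 = 0. So γ is a root of x^4 - 682x^2 + 49. This polynomial is irreducible over Q: it has no rational root (each ±√174 ± √167 is irrational), and any factorization into two quadratics over Q would force √(29058) ∈ Q (pairing opposite roots) or √174, √167 ∈ Q (other pairings), all impossible. Hence [Q(γ):Q] = 4 = [Q(√174, √167):Q], so Q(γ) = Q(√174, √167).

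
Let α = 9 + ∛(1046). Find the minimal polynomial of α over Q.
m_α(x) = x^3 - 27x^2 + 243x - 1775

Set β = α - 9 = ∛(1046), so β^3 = 1046. Then (α - 9)^3 - 1046 = 0, i.e. α is a root of g(x) = (x - 9)^3 - 1046 = x^3 - 27x^2 + 243x - 1775. Since g(x) = h(x - 9) where h(x) = x^3 - 1046, and h is irreducible over Q (because 1046 is not a perfect cube, so h has no rational root, and a monic cubic with no rational root is irreducible), g is also irreducible (irreducibility is preserved under the substitution x → x - 9). Hence m_α(x) = x^3 - 27x^2 + 243x - 1775.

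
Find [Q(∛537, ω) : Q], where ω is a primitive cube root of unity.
[Q(∛537, ω) : Q] = 6

[Q(∛537):Q] = 3 (min poly x^3 - 537, irreducible since 537 is not a perfect cube). [Q(ω):Q] = 2 (min poly x^2 + x + 1). Since Q(∛537) ⊂ R and ω ∉ R, we have ω ∉ Q(∛537), so x^2 + x + 1 remains irreducible over Q(∛537) and [Q(∛537, ω) : Q(∛537)] = 2. By the tower law, [Q(∛537, ω) : Q] = 3 · 2 = 6. (In fact Q(∛537, ω) is the splitting field of x^3 - 537 over Q.)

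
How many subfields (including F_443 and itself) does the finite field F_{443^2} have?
F_{443^2} has 2 subfields

The subfields of F_{p^n} are exactly the fields F_{p^d} for d | n (each is the fixed field of the unique index-d subgroup of Gal(F_{p^n}/F_p) ≅ Z/nZ). The divisors of n = 2 are {1, 2}, giving 2 subfields: F_{443^1}, F_{443^2}.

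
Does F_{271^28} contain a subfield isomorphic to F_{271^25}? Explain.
No: F_{271^25} is not a subfield of F_{271^28}

F_{p^m} embeds in F_{p^n} iff m | n. Here 25 ∤ 28 (since 28 = 1·25 + 3 with remainder 3 ≠ 0), so F_{271^25} is not a subfield of F_{271^28}. Equivalently: if it were, the tower law would give 25 = [F_{271^25}:F_271] dividing [F_{271^28}:F_271] = 28, contradiction.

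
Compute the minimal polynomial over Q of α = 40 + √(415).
m_α(x) = x^2 - 80x + 1185

From α - 40 = √(415), squaring gives (α - 40)^2 = 415, i.e. α^2 - 80α + 1600 = 415, so α^2 - 80α + 1185 = 0. The discriminant of x^2 - 80x + 1185 is (-80)^2 - 4·(1185) = 6400 - 4740 = 1660, and 4·(415) is not a perfect square in Q since 415 is squarefree and ≠ 1. Hence x^2 - 80x + 1185 is irreducible over Q and is the minimal polynomial of α.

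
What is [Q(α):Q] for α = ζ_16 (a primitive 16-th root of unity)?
[Q(α):Q] = 8

The minimal polynomial of ζ_16 over Q is the 16-th cyclotomic polynomial Φ_16(x), which is irreducible over Q and has degree φ(16) = 8. Hence [Q(α):Q] = φ(16) = 8.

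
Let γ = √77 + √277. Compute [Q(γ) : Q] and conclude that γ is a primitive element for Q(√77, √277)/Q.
[Q(γ) : Q] = 4 (equivalently, Q(γ) = Q(√77, √277))

Obviously Q(γ) ⊆ Q(√77, √277), and [Q(√77, √277):Q] = 4 (since 77, 277 are distinct squarefree integers > 1 with 21329 not a perfect square). To show equality we compute the minimal polynomial of γ. From γ = √77 + √277: γ^2 = 77 + 2√(21329) + 277 = 354 + 2√(21329), so γ^2 - 354 = 2√(21329); squaring, (γ^2 - 354)^2 = 4·21329, i.e. γ^4 - 708γ^2 + 125316 - 85316 = 0, i.e. γ^4 - 708γ^2 + 40000 = 0. So γ is a root of x^4 - 708x^2 + 40000. This polynomial is irreducible over Q: it has no rational root (each ±√77 ± √277 is irrational), and any factorization into two quadratics over Q would force √(21329) ∈ Q (pairing opposite roots) or √77, √277 ∈ Q (other pairings), all impossible. Hence [Q(γ):Q] = 4 = [Q(√77, √277):Q], so Q(γ) = Q(√77, √277).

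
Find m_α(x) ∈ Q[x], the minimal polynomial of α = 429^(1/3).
m_α(x) = x^3 - 429

α satisfies α^3 = 429, so x^3 - 429 annihilates α. By the rational root test, a rational root p/q (in lowest terms) of x^3 - 429 would satisfy p^3 = 429 q^3, forcing q = 1 and p^3 = 429; but 429 is not a perfect cube, contradiction. A monic cubic over Q with no rational root is irreducible (any nontrivial factorization would include a linear factor). Hence x^3 - 429 is the minimal polynomial of α, and in particular [Q(α):Q] = 3.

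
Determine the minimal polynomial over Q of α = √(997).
m_α(x) = x^2 - 997

α satisfies α^2 - 997 = 0, so x^2 - 997 annihilates α. Since d = 997 is squarefree and ≠ 1, it is not a perfect square in Q, so x^2 - 997 has no rational root and is therefore irreducible over Q (a degree-2 polynomial over a field is irreducible iff it has no root). Hence m_α(x) = x^2 - 997.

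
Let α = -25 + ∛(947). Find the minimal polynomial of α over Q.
m_α(x) = x^3 + 75x^2 + 1875x + 14678

Set β = α + 25 = ∛(947), so β^3 = 947. Then (α + 25)^3 - 947 = 0, i.e. α is a root of g(x) = (x + 25)^3 - 947 = x^3 + 75x^2 + 1875x + 14678. Since g(x) = h(x + 25) where h(x) = x^3 - 947, and h is irreducible over Q (because 947 is not a perfect cube, so h has no rational root, and a monic cubic with no rational root is irreducible), g is also irreducible (irreducibility is preserved under the substitution x → x + 25). Hence m_α(x) = x^3 + 75x^2 + 1875x + 14678.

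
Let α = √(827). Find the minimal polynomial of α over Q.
m_α(x) = x^2 - 827

α satisfies α^2 - 827 = 0, so x^2 - 827 annihilates α. Since d = 827 is squarefree and ≠ 1, it is not a perfect square in Q, so x^2 - 827 has no rational root and is therefore irreducible over Q (a degree-2 polynomial over a field is irreducible iff it has no root). Hence m_α(x) = x^2 - 827.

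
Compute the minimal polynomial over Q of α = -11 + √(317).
m_α(x) = x^2 + 22x - 196

From α + 11 = √(317), squaring gives (α + 11)^2 = 317, i.e. α^2 + 22α + 121 = 317, so α^2 + 22α - 196 = 0. The discriminant of x^2 + 22x - 196 is (22)^2 - 4·(-196) = 484 + 784 = 1268, and 4·(317) is not a perfect square in Q since 317 is squarefree and ≠ 1. Hence x^2 + 22x - 196 is irreducible over Q and is the minimal polynomial of α.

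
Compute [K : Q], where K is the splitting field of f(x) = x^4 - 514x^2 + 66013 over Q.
[K : Q] = 4

Solving the quadratic in x^2: x^2 = (514 ± √(514^2 - 4·66013))/2 = (514 ± √144)/2 = (514 ± 12)/2, giving x^2 = 263 or x^2 = 251. So f(x) = (x^2 - 263)(x^2 - 251) and the roots of f are ±√263, ±√251. Hence the splitting field is K = Q(√263, √251). Since 263 and 251 are distinct squarefree integers > 1, their product 66013 is not a perfect square, so √251 ∉ Q(√263). By the tower law [K:Q] = [Q(√263,√251):Q(√263)] · [Q(√263):Q] = 2 · 2 = 4.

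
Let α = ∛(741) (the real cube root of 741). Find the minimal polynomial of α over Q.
m_α(x) = x^3 - 741

α satisfies α^3 = 741, so x^3 - 741 annihilates α. By the rational root test, a rational root p/q (in lowest terms) of x^3 - 741 would satisfy p^3 = 741 q^3, forcing q = 1 and p^3 = 741; but 741 is not a perfect cube, contradiction. A monic cubic over Q with no rational root is irreducible (any nontrivial factorization would include a linear factor). Hence x^3 - 741 is the minimal polynomial of α, and in particular [Q(α):Q] = 3.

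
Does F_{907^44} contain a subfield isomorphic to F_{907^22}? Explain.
Yes: F_{907^22} is a subfield of F_{907^44}

F_{p^m} embeds in F_{p^n} iff m | n (since F_{p^n} is the splitting field of x^(p^n) - x, and F_{p^m} ⊂ F_{p^n} forces p^n to be a power of p^m, i.e. m | n; conversely if m | n then every root of x^(p^m) - x is a root of x^(p^n) - x). Here 22 | 44 (since 44 = 2·22), so F_{907^22} is a subfield of F_{907^44}, and [F_{907^44} : F_{907^22}] = 44/22 = 2.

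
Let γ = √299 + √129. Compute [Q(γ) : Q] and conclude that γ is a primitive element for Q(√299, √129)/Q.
[Q(γ) : Q] = 4 (equivalently, Q(γ) = Q(√299, √129))

Obviously Q(γ) ⊆ Q(√299, √129), and [Q(√299, √129):Q] = 4 (since 299, 129 are distinct squarefree integers > 1 with 38571 not a perfect square). To show equality we compute the minimal polynomial of γ. From γ = √299 + √129: γ^2 = 299 + 2√(38571) + 129 = 428 + 2√(38571), so γ^2 - 428 = 2√(38571); squaring, (γ^2 - 428)^2 = 4·38571, i.e. γ^4 - 856γ^2 + 183184 - 154284 = 0, i.e. γ^4 - 856γ^2 + 28900 = 0. So γ is a root of x^4 - 856x^2 + 28900. This polynomial is irreducible over Q: it has no rational root (each ±√299 ± √129 is irrational), and any factorization into two quadratics over Q would force √(38571) ∈ Q (pairing opposite roots) or √299, √129 ∈ Q (other pairings), all impossible. Hence [Q(γ):Q] = 4 = [Q(√299, √129):Q], so Q(γ) = Q(√299, √129).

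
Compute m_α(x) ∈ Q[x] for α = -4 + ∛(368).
m_α(x) = x^3 + 12x^2 + 48x - 304

Set β = α + 4 = ∛(368), so β^3 = 368. Then (α + 4)^3 - 368 = 0, i.e. α is a root of g(x) = (x + 4)^3 - 368 = x^3 + 12x^2 + 48x - 304. Since g(x) = h(x + 4) where h(x) = x^3 - 368, and h is irreducible over Q (because 368 is not a perfect cube, so h has no rational root, and a monic cubic with no rational root is irreducible), g is also irreducible (irreducibility is preserved under the substitution x → x + 4). Hence m_α(x) = x^3 + 12x^2 + 48x - 304.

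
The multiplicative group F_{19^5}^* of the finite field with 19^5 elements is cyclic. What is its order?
|F_{19^5}^*| = 2476098

F_{19^5} has 19^5 = 2476099 elements; its multiplicative group consists of all nonzero elements, so |F_{19^5}^*| = 2476099 - 1 = 2476098. (It is cyclic since any finite subgroup of the multiplicative group of a field is cyclic.)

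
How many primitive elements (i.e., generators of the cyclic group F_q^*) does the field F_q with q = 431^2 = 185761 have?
There are φ(185760) = 48384 primitive elements

F_q^* is cyclic of order q - 1 = 185760. A cyclic group of order m has exactly φ(m) generators. Here m = 185760 = 2^5 · 3^3 · 5 · 43, so the number of primitive elements is φ(185760) = 48384.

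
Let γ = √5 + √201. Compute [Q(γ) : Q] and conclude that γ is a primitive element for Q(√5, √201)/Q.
[Q(γ) : Q] = 4 (equivalently, Q(γ) = Q(√5, √201))

Obviously Q(γ) ⊆ Q(√5, √201), and [Q(√5, √201):Q] = 4 (since 5, 201 are distinct squarefree integers > 1 with 1005 not a perfect square). To show equality we compute the minimal polynomial of γ. From γ = √5 + √201: γ^2 = 5 + 2√(1005) + 201 = 206 + 2√(1005), so γ^2 - 206 = 2√(1005); squaring, (γ^2 - 206)^2 = 4·1005, i.e. γ^4 - 412γ^2 + 42436 - 4020 = 0, i.e. γ^4 - 412γ^2 + 38416 = 0. So γ is a root of x^4 - 412x^2 + 38416. This polynomial is irreducible over Q: it has no rational root (each ±√5 ± √201 is irrational), and any factorization into two quadratics over Q would force √(1005) ∈ Q (pairing opposite roots) or √5, √201 ∈ Q (other pairings), all impossible. Hence [Q(γ):Q] = 4 = [Q(√5, √201):Q], so Q(γ) = Q(√5, √201).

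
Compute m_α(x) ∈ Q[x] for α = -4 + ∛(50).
m_α(x) = x^3 + 12x^2 + 48x + 14

Set β = α + 4 = ∛(50), so β^3 = 50. Then (α + 4)^3 - 50 = 0, i.e. α is a root of g(x) = (x + 4)^3 - 50 = x^3 + 12x^2 + 48x + 14. Since g(x) = h(x + 4) where h(x) = x^3 - 50, and h is irreducible over Q (because 50 is not a perfect cube, so h has no rational root, and a monic cubic with no rational root is irreducible), g is also irreducible (irreducibility is preserved under the substitution x → x + 4). Hence m_α(x) = x^3 + 12x^2 + 48x + 14.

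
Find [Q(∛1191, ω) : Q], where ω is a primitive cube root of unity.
[Q(∛1191, ω) : Q] = 6

[Q(∛1191):Q] = 3 (min poly x^3 - 1191, irreducible since 1191 is not a perfect cube). [Q(ω):Q] = 2 (min poly x^2 + x + 1). Since Q(∛1191) ⊂ R and ω ∉ R, we have ω ∉ Q(∛1191), so x^2 + x + 1 remains irreducible over Q(∛1191) and [Q(∛1191, ω) : Q(∛1191)] = 2. By the tower law, [Q(∛1191, ω) : Q] = 3 · 2 = 6. (In fact Q(∛1191, ω) is the splitting field of x^3 - 1191 over Q.)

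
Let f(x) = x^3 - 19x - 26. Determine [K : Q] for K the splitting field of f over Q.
[K : Q] = 6

By the rational root test, any rational root of the monic integer polynomial f(x) = x^3 - 19x - 26 must be an integer dividing the constant term -26, i.e. one of ±{1, 2, 13, 26}. Evaluating: f(1) = -44, f(-1) = -8, f(2) = -56, f(-2) = 4, f(13) = 1924, f(-13) = -1976, f(26) = 17056, f(-26) = -17108; none is 0, so f has no rational root and is therefore irreducible over Q (a cubic with no linear factor over a field is irreducible). For an irreducible cubic, the Galois group is A_3 or S_3 according as the discriminant disc(f) = -4a^3 - 27b^2 = -4·(-19)^3 - 27·(-26)^2 = 9184 is or is not a square in Q. Here disc(f) = 9184 is not a perfect square in Q, so the Galois group of f over Q is not contained in A_3 and must be all of S_3. The splitting field has degree |S_3| = 6 over Q, so [K : Q] = 6.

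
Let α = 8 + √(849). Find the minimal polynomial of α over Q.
m_α(x) = x^2 - 16x - 785

From α - 8 = √(849), squaring gives (α - 8)^2 = 849, i.e. α^2 - 16α + 64 = 849, so α^2 - 16α - 785 = 0. The discriminant of x^2 - 16x - 785 is (-16)^2 - 4·(-785) = 256 + 3140 = 3396, and 4·(849) is not a perfect square in Q since 849 is squarefree and ≠ 1. Hence x^2 - 16x - 785 is irreducible over Q and is the minimal polynomial of α.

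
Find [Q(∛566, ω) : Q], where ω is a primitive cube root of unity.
[Q(∛566, ω) : Q] = 6

[Q(∛566):Q] = 3 (min poly x^3 - 566, irreducible since 566 is not a perfect cube). [Q(ω):Q] = 2 (min poly x^2 + x + 1). Since Q(∛566) ⊂ R and ω ∉ R, we have ω ∉ Q(∛566), so x^2 + x + 1 remains irreducible over Q(∛566) and [Q(∛566, ω) : Q(∛566)] = 2. By the tower law, [Q(∛566, ω) : Q] = 3 · 2 = 6. (In fact Q(∛566, ω) is the splitting field of x^3 - 566 over Q.)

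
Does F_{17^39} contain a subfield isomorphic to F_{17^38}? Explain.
No: F_{17^38} is not a subfield of F_{17^39}

F_{p^m} embeds in F_{p^n} iff m | n. Here 38 ∤ 39 (since 39 = 1·38 + 1 with remainder 1 ≠ 0), so F_{17^38} is not a subfield of F_{17^39}. Equivalently: if it were, the tower law would give 38 = [F_{17^38}:F_17] dividing [F_{17^39}:F_17] = 39, contradiction.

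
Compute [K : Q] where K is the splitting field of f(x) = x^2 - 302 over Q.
[K : Q] = 2

f(x) = x^2 - 302 factors as (x - √302)(x + √302). The splitting field is K = Q(√302). Since 302 is squarefree and > 1, it is not a perfect square, so x^2 - 302 is irreducible over Q and [Q(√302) : Q] = 2. Hence [K : Q] = 2.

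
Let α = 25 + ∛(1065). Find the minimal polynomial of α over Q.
m_α(x) = x^3 - 75x^2 + 1875x - 16690

Set β = α - 25 = ∛(1065), so β^3 = 1065. Then (α - 25)^3 - 1065 = 0, i.e. α is a root of g(x) = (x - 25)^3 - 1065 = x^3 - 75x^2 + 1875x - 16690. Since g(x) = h(x - 25) where h(x) = x^3 - 1065, and h is irreducible over Q (because 1065 is not a perfect cube, so h has no rational root, and a monic cubic with no rational root is irreducible), g is also irreducible (irreducibility is preserved under the substitution x → x - 25). Hence m_α(x) = x^3 - 75x^2 + 1875x - 16690.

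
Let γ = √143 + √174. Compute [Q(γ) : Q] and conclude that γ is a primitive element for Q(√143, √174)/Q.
[Q(γ) : Q] = 4 (equivalently, Q(γ) = Q(√143, √174))

Obviously Q(γ) ⊆ Q(√143, √174), and [Q(√143, √174):Q] = 4 (since 143, 174 are distinct squarefree integers > 1 with 24882 not a perfect square). To show equality we compute the minimal polynomial of γ. From γ = √143 + √174: γ^2 = 143 + 2√(24882) + 174 = 317 + 2√(24882), so γ^2 - 317 = 2√(24882); squaring, (γ^2 - 317)^2 = 4·24882, i.e. γ^4 - 634γ^2 + 100489 - 99528 = 0, i.e. γ^4 - 634γ^2 + 961 = 0. So γ is a root of x^4 - 634x^2 + 961. This polynomial is irreducible over Q: it has no rational root (each ±√143 ± √174 is irrational), and any factorization into two quadratics over Q would force √(24882) ∈ Q (pairing opposite roots) or √143, √174 ∈ Q (other pairings), all impossible. Hence [Q(γ):Q] = 4 = [Q(√143, √174):Q], so Q(γ) = Q(√143, √174).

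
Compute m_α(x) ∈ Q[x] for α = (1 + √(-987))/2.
m_α(x) = x^2 - x + 247

From 2α - 1 = √(-987), squaring gives (2α - 1)^2 = -987, i.e. 4α^2 - 4α + 1 = -987, so α^2 - α + (1 + 987)/4 = 0. Since -987 ≡ 1 (mod 4), (1 + 987)/4 = 247 ∈ Z. The polynomial x^2 - x + 247 has discriminant 1 - 4·(247) = -987, which is not a perfect square in Q (d = -987 is squarefree and ≠ 1), so x^2 - x + 247 is irreducible over Q. It is the minimal polynomial of α.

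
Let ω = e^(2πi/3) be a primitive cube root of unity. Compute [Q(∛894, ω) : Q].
[Q(∛894, ω) : Q] = 6

[Q(∛894):Q] = 3 (min poly x^3 - 894, irreducible since 894 is not a perfect cube). [Q(ω):Q] = 2 (min poly x^2 + x + 1). Since Q(∛894) ⊂ R and ω ∉ R, we have ω ∉ Q(∛894), so x^2 + x + 1 remains irreducible over Q(∛894) and [Q(∛894, ω) : Q(∛894)] = 2. By the tower law, [Q(∛894, ω) : Q] = 3 · 2 = 6. (In fact Q(∛894, ω) is the splitting field of x^3 - 894 over Q.)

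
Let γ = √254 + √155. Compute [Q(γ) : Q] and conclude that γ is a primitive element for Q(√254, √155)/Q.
[Q(γ) : Q] = 4 (equivalently, Q(γ) = Q(√254, √155))

Obviously Q(γ) ⊆ Q(√254, √155), and [Q(√254, √155):Q] = 4 (since 254, 155 are distinct squarefree integers > 1 with 39370 not a perfect square). To show equality we compute the minimal polynomial of γ. From γ = √254 + √155: γ^2 = 254 + 2√(39370) + 155 = 409 + 2√(39370), so γ^2 - 409 = 2√(39370); squaring, (γ^2 - 409)^2 = 4·39370, i.e. γ^4 - 818γ^2 + 167281 - 157480 = 0, i.e. γ^4 - 818γ^2 + 9801 = 0. So γ is a root of x^4 - 818x^2 + 9801. This polynomial is irreducible over Q: it has no rational root (each ±√254 ± √155 is irrational), and any factorization into two quadratics over Q would force √(39370) ∈ Q (pairing opposite roots) or √254, √155 ∈ Q (other pairings), all impossible. Hence [Q(γ):Q] = 4 = [Q(√254, √155):Q], so Q(γ) = Q(√254, √155).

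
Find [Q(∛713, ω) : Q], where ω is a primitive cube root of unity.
[Q(∛713, ω) : Q] = 6

[Q(∛713):Q] = 3 (min poly x^3 - 713, irreducible since 713 is not a perfect cube). [Q(ω):Q] = 2 (min poly x^2 + x + 1). Since Q(∛713) ⊂ R and ω ∉ R, we have ω ∉ Q(∛713), so x^2 + x + 1 remains irreducible over Q(∛713) and [Q(∛713, ω) : Q(∛713)] = 2. By the tower law, [Q(∛713, ω) : Q] = 3 · 2 = 6. (In fact Q(∛713, ω) is the splitting field of x^3 - 713 over Q.)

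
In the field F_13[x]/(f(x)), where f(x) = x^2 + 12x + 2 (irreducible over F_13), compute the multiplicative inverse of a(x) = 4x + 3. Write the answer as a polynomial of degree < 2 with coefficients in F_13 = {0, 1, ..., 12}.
a(x)^(-1) ≡ 9x + 7 (mod f(x))

Since f is irreducible over F_13, F_13[x]/(f) is a field and a(x) ≠ 0 has an inverse. Apply the extended Euclidean algorithm to f(x) and a(x) in F_13[x]: f(x) = (10x + 2)·a(x) + (9). The last nonzero remainder is the constant 9 = gcd(f, a) in F_13. Back-substituting through the division chain expresses 9 = s(x)·a(x) + t(x)·f(x) with s(x) ≡ 3x + 11 (mod f), so (3x + 11)·a(x) ≡ 9 (mod f). Multiplying by 9^(-1) ≡ 3 in F_13 gives a(x)^(-1) ≡ 3·(3x + 11) ≡ 9x + 7 (mod f). Check: (4x + 3)·(9x + 7) = 10x^2 + 3x + 8 ≡ 1 (mod x^2 + 12x + 2).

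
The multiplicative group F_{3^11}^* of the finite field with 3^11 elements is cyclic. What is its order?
|F_{3^11}^*| = 177146

F_{3^11} has 3^11 = 177147 elements; its multiplicative group consists of all nonzero elements, so |F_{3^11}^*| = 177147 - 1 = 177146. (It is cyclic since any finite subgroup of the multiplicative group of a field is cyclic.)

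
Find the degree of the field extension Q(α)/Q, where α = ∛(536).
[Q(α):Q] = 3

The minimal polynomial of α is x^3 - 536, irreducible over Q since 536 is not a perfect cube (so x^3 - 536 has no rational root). Hence [Q(α):Q] = deg(m_α) = 3.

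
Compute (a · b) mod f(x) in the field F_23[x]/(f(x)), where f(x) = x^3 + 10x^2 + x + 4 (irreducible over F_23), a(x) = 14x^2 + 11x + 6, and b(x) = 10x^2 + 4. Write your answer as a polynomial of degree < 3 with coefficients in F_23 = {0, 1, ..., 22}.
a · b ≡ 19x^2 + 15x + 9 (mod f(x))

Multiply in F_23[x]: a(x)·b(x) = (14x^2 + 11x + 6)·(10x^2 + 4) = 2x^4 + 18x^3 + x^2 + 21x + 1. This has degree ≥ 3, so divide by f(x) over F_23: 2x^4 + 18x^3 + x^2 + 21x + 1 = (2x + 21)·(x^3 + 10x^2 + x + 4) + (19x^2 + 15x + 9). Hence a·b ≡ 19x^2 + 15x + 9 (mod f). (F_23[x]/(f) is a field with 23^3 = 12167 elements since f is irreducible of degree 3.)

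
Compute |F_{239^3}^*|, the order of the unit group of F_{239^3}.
|F_{239^3}^*| = 13651918

F_{239^3} has 239^3 = 13651919 elements; its multiplicative group consists of all nonzero elements, so |F_{239^3}^*| = 13651919 - 1 = 13651918. (It is cyclic since any finite subgroup of the multiplicative group of a field is cyclic.)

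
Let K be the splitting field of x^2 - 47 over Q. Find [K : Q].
[K : Q] = 2

f(x) = x^2 - 47 factors as (x - √47)(x + √47). The splitting field is K = Q(√47). Since 47 is squarefree and > 1, it is not a perfect square, so x^2 - 47 is irreducible over Q and [Q(√47) : Q] = 2. Hence [K : Q] = 2.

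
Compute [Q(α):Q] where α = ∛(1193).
[Q(α):Q] = 3

The minimal polynomial of α is x^3 - 1193, irreducible over Q since 1193 is not a perfect cube (so x^3 - 1193 has no rational root). Hence [Q(α):Q] = deg(m_α) = 3.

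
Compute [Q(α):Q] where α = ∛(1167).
[Q(α):Q] = 3

The minimal polynomial of α is x^3 - 1167, irreducible over Q since 1167 is not a perfect cube (so x^3 - 1167 has no rational root). Hence [Q(α):Q] = deg(m_α) = 3.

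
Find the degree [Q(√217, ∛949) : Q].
[Q(√217, ∛949) : Q] = 6

Let L = Q(√217, ∛949). Since Q(√217) ⊂ L and [Q(√217):Q] = 2, the tower law gives 2 | [L:Q]. Likewise Q(∛949) ⊂ L with [Q(∛949):Q] = 3 (because 949 is not a perfect cube), so 3 | [L:Q]. As gcd(2,3) = 1, [L:Q] is divisible by 6. Conversely L is generated over Q by √217 and ∛949, so [L:Q] ≤ 2·3 = 6. Therefore [Q(√217, ∛949) : Q] = 6.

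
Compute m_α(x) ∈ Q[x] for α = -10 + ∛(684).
m_α(x) = x^3 + 30x^2 + 300x + 316

Set β = α + 10 = ∛(684), so β^3 = 684. Then (α + 10)^3 - 684 = 0, i.e. α is a root of g(x) = (x + 10)^3 - 684 = x^3 + 30x^2 + 300x + 316. Since g(x) = h(x + 10) where h(x) = x^3 - 684, and h is irreducible over Q (because 684 is not a perfect cube, so h has no rational root, and a monic cubic with no rational root is irreducible), g is also irreducible (irreducibility is preserved under the substitution x → x + 10). Hence m_α(x) = x^3 + 30x^2 + 300x + 316.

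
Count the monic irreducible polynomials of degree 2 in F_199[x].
There are 19701 monic irreducible polynomials of degree 2 over F_199

Each element of F_{199^2} that lies in no proper subfield is a root of exactly one monic irreducible of degree 2 over F_199, and each such polynomial has 2 distinct roots in F_{199^2}. By Möbius inversion the count is N_199(2) = (1/2) Σ_{d|2} μ(2/d) · 199^d = (1/2)(μ(2)·199^1 + μ(1)·199^2) = 39402/2 = 19701.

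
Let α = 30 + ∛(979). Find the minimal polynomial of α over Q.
m_α(x) = x^3 - 90x^2 + 2700x - 27979

Set β = α - 30 = ∛(979), so β^3 = 979. Then (α - 30)^3 - 979 = 0, i.e. α is a root of g(x) = (x - 30)^3 - 979 = x^3 - 90x^2 + 2700x - 27979. Since g(x) = h(x - 30) where h(x) = x^3 - 979, and h is irreducible over Q (because 979 is not a perfect cube, so h has no rational root, and a monic cubic with no rational root is irreducible), g is also irreducible (irreducibility is preserved under the substitution x → x - 30). Hence m_α(x) = x^3 - 90x^2 + 2700x - 27979.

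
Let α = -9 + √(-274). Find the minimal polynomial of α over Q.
m_α(x) = x^2 + 18x + 355

From α + 9 = √(-274), squaring gives (α + 9)^2 = -274, i.e. α^2 + 18α + 81 = -274, so α^2 + 18α + 355 = 0. The discriminant of x^2 + 18x + 355 is (18)^2 - 4·(355) = 324 - 1420 = -1096, and 4·(-274) is not a perfect square in Q since -274 is squarefree and ≠ 1. Hence x^2 + 18x + 355 is irreducible over Q and is the minimal polynomial of α.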